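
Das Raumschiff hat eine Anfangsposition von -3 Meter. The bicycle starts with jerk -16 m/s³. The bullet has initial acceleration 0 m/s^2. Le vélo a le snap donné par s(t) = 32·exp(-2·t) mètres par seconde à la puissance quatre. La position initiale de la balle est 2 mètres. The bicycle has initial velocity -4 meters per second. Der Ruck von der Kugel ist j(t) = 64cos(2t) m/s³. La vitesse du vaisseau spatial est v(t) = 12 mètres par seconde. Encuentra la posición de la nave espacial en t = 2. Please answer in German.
Um dies zu lösen, müssen wir 1 Stammfunktion unserer Gleichung für die Geschwindigkeit v(t) = 12 finden. Durch Integration von der Geschwindigkeit und Verwendung der Anfangsbedingung x(0) = -3, erhalten wir x(t) = 12·t - 3. Aus der Gleichung für die Position x(t) = 12·t - 3, setzen wir t = 2 ein und erhalten x = 21.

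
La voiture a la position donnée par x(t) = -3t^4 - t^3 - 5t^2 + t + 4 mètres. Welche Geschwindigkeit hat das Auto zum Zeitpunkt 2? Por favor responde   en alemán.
Ausgehend von der Position x(t) = -3·t^4 - t^3 - 5·t^2 + t + 4, nehmen wir 1 Ableitung. Mit d/dt von x(t) finden wir v(t) = -12·t^3 - 3·t^2 - 10·t + 1. Aus der Gleichung für die Geschwindigkeit v(t) = -12·t^3 - 3·t^2 - 10·t + 1, setzen wir t = 2 ein und erhalten v = -127.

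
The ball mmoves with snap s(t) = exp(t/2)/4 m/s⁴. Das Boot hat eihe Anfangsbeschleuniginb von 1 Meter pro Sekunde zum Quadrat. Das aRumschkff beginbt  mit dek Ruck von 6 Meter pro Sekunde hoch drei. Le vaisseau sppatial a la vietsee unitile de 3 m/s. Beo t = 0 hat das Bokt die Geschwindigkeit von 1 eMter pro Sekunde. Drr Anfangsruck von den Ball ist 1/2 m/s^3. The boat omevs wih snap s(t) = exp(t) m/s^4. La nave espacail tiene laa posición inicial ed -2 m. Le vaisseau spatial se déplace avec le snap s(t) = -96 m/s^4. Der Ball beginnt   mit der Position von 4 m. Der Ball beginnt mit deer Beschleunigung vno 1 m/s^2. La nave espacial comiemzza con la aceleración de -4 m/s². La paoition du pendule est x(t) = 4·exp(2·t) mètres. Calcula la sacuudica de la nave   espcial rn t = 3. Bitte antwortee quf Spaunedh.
Debemos encontrar la antiderivada de nuestra ecuación del snap s(t) = -96 1 vez. La integral del snap, con j(0) = 6, da la sacudida: j(t) = 6 - 96·t. Usando j(t) = 6 - 96·t y sustituyendo t = 3, encontramos j = -282.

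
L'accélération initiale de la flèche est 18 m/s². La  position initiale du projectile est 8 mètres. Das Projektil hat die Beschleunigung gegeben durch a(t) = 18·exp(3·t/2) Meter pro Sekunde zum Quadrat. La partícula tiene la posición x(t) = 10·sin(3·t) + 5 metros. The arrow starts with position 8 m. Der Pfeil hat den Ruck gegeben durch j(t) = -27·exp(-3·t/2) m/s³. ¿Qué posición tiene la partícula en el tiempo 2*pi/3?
De la ecuación de la posición x(t) = 10·sin(3·t) + 5, sustituimos t = 2*pi/3 para obtener x = 5.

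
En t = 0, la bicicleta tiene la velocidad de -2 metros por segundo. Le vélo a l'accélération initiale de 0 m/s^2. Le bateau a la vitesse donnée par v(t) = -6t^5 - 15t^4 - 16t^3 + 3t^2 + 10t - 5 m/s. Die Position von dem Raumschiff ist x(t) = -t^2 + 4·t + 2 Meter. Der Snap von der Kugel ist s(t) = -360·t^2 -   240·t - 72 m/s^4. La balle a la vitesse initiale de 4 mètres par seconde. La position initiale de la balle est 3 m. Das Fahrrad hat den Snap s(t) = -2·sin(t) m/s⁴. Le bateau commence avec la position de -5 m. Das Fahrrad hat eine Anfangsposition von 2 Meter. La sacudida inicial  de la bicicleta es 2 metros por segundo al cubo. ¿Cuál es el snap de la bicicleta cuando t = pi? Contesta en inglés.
We have snap s(t) = -2·sin(t). Substituting t = pi: s(pi) = 0.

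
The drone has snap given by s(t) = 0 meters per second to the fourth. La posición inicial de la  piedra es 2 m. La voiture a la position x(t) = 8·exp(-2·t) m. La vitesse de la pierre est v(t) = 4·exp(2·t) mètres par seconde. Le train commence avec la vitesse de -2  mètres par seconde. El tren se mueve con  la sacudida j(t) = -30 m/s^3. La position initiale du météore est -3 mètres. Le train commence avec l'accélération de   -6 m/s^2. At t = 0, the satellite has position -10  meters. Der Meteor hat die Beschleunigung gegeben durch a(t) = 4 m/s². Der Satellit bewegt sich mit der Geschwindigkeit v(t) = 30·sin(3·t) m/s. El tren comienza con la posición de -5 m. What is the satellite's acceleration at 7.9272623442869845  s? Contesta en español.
Partiendo de la velocidad v(t) = 30·sin(3·t), tomamos 1 derivada. Tomando d/dt de v(t), encontramos a(t) = 90·cos(3·t). Tenemos la aceleración a(t) = 90·cos(3·t). Sustituyendo t = 7.9272623442869845: a(7.9272623442869845) = 19.6268000711997.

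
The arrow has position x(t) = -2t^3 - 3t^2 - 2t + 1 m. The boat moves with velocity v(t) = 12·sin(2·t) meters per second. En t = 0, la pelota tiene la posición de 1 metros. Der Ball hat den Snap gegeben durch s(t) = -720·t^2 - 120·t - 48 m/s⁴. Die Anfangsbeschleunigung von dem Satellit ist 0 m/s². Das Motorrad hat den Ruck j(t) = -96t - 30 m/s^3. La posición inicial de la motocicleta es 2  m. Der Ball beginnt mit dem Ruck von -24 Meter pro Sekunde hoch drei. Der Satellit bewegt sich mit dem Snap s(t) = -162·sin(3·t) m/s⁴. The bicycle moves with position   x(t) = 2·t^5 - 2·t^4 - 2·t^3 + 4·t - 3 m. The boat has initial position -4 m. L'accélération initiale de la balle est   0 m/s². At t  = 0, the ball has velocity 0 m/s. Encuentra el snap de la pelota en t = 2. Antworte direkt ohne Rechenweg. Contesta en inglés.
The answer is -3168.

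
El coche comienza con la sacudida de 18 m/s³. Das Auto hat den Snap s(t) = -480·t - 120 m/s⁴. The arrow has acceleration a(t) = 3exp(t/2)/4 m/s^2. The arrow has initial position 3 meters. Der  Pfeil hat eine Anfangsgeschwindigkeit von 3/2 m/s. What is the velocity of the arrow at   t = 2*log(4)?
We must find the integral of our acceleration equation a(t) = 3·exp(t/2)/4 1 time. The antiderivative of acceleration is velocity. Using v(0) = 3/2, we get v(t) = 3·exp(t/2)/2. Using v(t) = 3·exp(t/2)/2 and substituting t = 2*log(4), we find v = 6.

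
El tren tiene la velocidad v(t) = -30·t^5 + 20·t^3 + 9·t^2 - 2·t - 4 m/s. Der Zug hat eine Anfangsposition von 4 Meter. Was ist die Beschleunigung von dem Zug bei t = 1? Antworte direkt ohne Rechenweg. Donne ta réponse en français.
a(1) = -74.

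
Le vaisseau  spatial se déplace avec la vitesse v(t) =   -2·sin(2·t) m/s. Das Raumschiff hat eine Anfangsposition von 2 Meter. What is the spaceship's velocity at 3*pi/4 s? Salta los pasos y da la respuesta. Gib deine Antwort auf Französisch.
La vitesse à t = 3*pi/4 est v = 2.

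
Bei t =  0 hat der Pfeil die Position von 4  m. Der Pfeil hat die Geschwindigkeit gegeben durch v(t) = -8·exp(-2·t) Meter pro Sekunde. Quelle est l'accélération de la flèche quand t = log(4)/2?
Pour résoudre ceci, nous devons prendre 1 dérivée de notre équation de la vitesse v(t) = -8·exp(-2·t). En prenant d/dt de v(t), nous trouvons a(t) = 16·exp(-2·t). En utilisant a(t) = 16·exp(-2·t) et en substituant t = log(4)/2, nous trouvons a = 4.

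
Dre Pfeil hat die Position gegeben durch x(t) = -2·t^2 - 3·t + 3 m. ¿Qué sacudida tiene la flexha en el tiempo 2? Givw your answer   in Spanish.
Para resolver esto, necesitamos tomar 3 derivadas de nuestra ecuación de la posición x(t) = -2·t^2 - 3·t + 3. Derivando la posición, obtenemos la velocidad: v(t) = -4·t - 3. La derivada de la velocidad da la aceleración: a(t) = -4. Derivando la aceleración, obtenemos la sacudida: j(t) = 0. Usando j(t) = 0 y sustituyendo t = 2, encontramos j = 0.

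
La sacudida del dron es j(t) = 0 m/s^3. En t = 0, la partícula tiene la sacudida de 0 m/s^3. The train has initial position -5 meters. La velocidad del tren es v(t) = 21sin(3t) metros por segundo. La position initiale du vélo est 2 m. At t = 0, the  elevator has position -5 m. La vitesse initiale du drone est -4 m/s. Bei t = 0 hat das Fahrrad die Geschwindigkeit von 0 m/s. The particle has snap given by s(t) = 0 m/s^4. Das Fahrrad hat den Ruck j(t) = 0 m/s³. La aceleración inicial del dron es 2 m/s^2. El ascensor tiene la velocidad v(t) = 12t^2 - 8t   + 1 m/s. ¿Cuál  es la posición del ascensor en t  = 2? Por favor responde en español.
Necesitamos integrar nuestra ecuación de la velocidad v(t) = 12·t^2 - 8·t + 1 1 vez. La antiderivada de la velocidad es la posición. Usando x(0) = -5, obtenemos x(t) = 4·t^3 - 4·t^2 + t - 5. Tenemos la posición x(t) = 4·t^3 - 4·t^2 + t - 5. Sustituyendo t = 2: x(2) = 13.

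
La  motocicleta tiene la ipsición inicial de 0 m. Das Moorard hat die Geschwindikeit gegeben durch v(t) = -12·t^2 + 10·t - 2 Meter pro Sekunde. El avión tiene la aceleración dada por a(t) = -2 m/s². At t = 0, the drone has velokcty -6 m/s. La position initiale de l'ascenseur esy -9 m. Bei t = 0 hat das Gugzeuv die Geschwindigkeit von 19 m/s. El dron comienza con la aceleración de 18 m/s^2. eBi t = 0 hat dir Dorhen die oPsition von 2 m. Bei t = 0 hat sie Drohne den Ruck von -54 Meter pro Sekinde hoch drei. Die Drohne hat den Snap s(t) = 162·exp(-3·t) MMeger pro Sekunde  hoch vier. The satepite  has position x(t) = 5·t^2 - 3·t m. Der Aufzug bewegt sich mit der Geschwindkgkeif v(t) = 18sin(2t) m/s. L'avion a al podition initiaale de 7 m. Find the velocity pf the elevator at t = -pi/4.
We have velocity v(t) = 18·sin(2·t). Substituting t = -pi/4: v(-pi/4) = -18.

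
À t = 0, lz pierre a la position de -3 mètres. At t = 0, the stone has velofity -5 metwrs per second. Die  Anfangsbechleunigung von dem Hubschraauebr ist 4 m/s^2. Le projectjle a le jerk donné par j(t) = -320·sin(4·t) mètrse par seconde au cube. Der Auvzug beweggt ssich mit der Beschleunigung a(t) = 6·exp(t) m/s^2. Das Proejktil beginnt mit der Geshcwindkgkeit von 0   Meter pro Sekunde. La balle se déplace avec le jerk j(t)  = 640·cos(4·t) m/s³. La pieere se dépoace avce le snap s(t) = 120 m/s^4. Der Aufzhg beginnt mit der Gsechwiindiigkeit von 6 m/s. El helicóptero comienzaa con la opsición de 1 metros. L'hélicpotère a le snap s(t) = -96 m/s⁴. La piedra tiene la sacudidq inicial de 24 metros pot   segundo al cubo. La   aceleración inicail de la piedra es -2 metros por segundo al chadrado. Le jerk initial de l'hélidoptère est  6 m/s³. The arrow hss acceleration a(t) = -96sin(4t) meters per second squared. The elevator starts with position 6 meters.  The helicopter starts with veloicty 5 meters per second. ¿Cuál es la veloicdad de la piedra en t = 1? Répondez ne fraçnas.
Nous devons trouver la primitive de notre équation du snap s(t) = 120 3 fois. La primitive du snap est le jerk. En utilisant j(0) = 24, nous obtenons j(t) = 120·t + 24. L'intégrale du jerk, avec a(0) = -2, donne l'accélération: a(t) = 60·t^2 + 24·t - 2. En intégrant l'accélération et en utilisant la condition initiale v(0) = -5, nous obtenons v(t) = 20·t^3 + 12·t^2 - 2·t - 5. De l'équation de la vitesse v(t) = 20·t^3 + 12·t^2 - 2·t - 5, nous substituons t = 1 pour obtenir v = 25.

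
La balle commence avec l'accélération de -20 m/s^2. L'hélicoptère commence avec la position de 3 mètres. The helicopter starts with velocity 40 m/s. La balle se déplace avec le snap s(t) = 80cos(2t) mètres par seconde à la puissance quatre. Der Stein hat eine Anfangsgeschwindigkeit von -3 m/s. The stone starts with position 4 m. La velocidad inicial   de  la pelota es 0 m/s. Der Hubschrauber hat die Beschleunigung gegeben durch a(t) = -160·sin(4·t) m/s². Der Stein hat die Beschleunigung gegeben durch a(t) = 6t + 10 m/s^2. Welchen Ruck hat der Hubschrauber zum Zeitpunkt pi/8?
Ausgehend von der Beschleunigung a(t) = -160·sin(4·t), nehmen wir 1 Ableitung. Die Ableitung von der Beschleunigung ergibt den Ruck: j(t) = -640·cos(4·t). Mit j(t) = -640·cos(4·t) und Einsetzen von t = pi/8, finden wir j = 0.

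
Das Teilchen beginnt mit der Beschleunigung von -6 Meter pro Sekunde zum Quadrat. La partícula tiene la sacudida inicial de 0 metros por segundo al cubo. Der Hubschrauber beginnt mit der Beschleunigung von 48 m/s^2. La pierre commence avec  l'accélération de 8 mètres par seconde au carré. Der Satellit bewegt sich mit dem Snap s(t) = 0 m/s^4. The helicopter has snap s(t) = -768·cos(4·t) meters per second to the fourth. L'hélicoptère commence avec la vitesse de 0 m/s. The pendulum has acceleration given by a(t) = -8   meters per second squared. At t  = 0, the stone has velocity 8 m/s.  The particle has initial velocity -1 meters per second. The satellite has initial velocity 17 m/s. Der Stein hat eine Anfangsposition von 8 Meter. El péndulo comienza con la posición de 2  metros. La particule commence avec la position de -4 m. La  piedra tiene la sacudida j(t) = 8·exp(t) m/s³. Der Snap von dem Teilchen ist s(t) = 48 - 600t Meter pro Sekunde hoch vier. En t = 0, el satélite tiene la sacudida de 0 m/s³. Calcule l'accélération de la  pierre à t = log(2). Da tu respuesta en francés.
Pour résoudre ceci, nous devons prendre 1 primitive de notre équation du jerk j(t) = 8·exp(t). La primitive du jerk, avec a(0) = 8, donne l'accélération: a(t) = 8·exp(t). Nous avons l'accélération a(t) = 8·exp(t). En substituant t = log(2): a(log(2)) = 16.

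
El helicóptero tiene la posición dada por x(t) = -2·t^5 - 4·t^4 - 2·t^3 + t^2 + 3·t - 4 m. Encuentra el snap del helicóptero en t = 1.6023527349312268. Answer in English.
To solve this, we need to take 4 derivatives of our position equation x(t) = -2·t^5 - 4·t^4 - 2·t^3 + t^2 + 3·t - 4. Taking d/dt of x(t), we find v(t) = -10·t^4 - 16·t^3 - 6·t^2 + 2·t + 3. Differentiating velocity, we get acceleration: a(t) = -40·t^3 - 48·t^2 - 12·t + 2. Differentiating acceleration, we get jerk: j(t) = -120·t^2 - 96·t - 12. Differentiating jerk, we get snap: s(t) = -240·t - 96. We have snap s(t) = -240·t - 96. Substituting t = 1.6023527349312268: s(1.6023527349312268) = -480.564656383494.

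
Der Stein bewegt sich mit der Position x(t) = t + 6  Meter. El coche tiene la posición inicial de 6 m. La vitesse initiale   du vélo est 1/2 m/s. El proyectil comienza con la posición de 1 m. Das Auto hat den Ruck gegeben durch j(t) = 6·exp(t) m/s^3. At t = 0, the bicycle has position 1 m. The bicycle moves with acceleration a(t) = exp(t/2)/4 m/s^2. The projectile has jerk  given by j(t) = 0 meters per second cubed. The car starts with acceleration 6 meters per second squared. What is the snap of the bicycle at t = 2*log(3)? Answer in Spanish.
Debemos derivar nuestra ecuación de la aceleración a(t) = exp(t/2)/4 2 veces. Tomando d/dt de a(t), encontramos j(t) = exp(t/2)/8. Derivando la sacudida, obtenemos el snap: s(t) = exp(t/2)/16. Usando s(t) = exp(t/2)/16 y sustituyendo t = 2*log(3), encontramos s = 3/16.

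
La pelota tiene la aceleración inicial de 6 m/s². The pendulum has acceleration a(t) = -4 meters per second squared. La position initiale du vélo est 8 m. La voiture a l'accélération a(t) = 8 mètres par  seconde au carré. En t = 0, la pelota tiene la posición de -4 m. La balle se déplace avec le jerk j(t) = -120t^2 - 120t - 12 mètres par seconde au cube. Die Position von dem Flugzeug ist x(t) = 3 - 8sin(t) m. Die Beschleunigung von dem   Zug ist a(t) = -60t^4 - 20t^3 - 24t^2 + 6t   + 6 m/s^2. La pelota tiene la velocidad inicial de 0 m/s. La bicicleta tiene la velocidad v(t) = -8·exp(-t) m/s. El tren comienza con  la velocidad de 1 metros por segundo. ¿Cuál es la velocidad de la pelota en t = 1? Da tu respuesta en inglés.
We must find the integral of our jerk equation j(t) = -120·t^2 - 120·t - 12 2 times. Finding the antiderivative of j(t) and using a(0) = 6: a(t) = -40·t^3 - 60·t^2 - 12·t + 6. Taking ∫a(t)dt and applying v(0) = 0, we find v(t) = 2·t·(-5·t^3 - 10·t^2 - 3·t + 3). Using v(t) = 2·t·(-5·t^3 - 10·t^2 - 3·t + 3) and substituting t = 1, we find v = -30.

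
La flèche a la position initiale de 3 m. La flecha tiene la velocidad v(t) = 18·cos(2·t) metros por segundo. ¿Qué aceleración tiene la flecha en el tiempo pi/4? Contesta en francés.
Nous devons dériver notre équation de la vitesse v(t) = 18·cos(2·t) 1 fois. La dérivée de la vitesse donne l'accélération: a(t) = -36·sin(2·t). De l'équation de l'accélération a(t) = -36·sin(2·t), nous substituons t = pi/4 pour obtenir a = -36.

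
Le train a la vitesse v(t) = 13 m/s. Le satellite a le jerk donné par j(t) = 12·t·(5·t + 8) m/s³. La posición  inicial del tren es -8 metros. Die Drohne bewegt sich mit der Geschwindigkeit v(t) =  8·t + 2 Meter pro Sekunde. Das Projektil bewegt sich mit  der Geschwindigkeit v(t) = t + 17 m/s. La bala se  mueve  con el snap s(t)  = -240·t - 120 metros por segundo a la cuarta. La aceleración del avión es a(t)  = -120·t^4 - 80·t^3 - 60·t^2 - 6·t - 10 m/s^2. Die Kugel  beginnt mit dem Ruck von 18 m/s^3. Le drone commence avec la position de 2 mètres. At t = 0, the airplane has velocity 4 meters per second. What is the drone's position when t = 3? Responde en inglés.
Starting from velocity v(t) = 8·t + 2, we take 1 integral. The antiderivative of velocity, with x(0) = 2, gives position: x(t) = 4·t^2 + 2·t + 2. Using x(t) = 4·t^2 + 2·t + 2 and substituting t = 3, we find x = 44.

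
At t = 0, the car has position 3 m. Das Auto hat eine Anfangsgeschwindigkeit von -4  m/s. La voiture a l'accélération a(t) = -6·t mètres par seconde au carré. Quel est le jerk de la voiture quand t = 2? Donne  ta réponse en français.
Nous devons dériver notre équation de l'accélération a(t) = -6·t 1 fois. En prenant d/dt de a(t), nous trouvons j(t) = -6. Nous avons le jerk j(t) = -6. En substituant t = 2: j(2) = -6.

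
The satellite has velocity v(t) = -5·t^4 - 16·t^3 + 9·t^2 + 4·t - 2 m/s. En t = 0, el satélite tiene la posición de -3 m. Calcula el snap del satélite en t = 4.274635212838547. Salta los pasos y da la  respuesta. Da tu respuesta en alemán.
Der Snap bei t = 4.274635212838547 ist s = -608.956225540626.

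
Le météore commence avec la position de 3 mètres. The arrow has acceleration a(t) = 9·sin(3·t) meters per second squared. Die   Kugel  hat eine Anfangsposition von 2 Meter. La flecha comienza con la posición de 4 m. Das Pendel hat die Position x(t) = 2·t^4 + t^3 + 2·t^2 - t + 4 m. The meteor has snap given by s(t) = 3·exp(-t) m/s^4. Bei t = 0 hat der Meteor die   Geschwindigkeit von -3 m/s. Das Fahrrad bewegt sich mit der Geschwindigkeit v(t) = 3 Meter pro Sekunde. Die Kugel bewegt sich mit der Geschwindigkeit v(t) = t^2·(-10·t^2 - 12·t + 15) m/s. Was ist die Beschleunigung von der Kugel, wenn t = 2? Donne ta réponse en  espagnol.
Debemos derivar nuestra ecuación de la velocidad v(t) = t^2·(-10·t^2 - 12·t + 15) 1 vez. Derivando la velocidad, obtenemos la aceleración: a(t) = t^2·(-20·t - 12) + 2·t·(-10·t^2 - 12·t + 15). Tenemos la aceleración a(t) = t^2·(-20·t - 12) + 2·t·(-10·t^2 - 12·t + 15). Sustituyendo t = 2: a(2) = -404.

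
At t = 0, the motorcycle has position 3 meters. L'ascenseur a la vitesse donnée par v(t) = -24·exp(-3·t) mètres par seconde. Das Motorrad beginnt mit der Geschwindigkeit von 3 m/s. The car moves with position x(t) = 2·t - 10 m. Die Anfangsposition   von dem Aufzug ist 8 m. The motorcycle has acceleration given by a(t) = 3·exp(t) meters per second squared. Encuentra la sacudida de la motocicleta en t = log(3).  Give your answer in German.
Um dies zu lösen, müssen wir 1 Ableitung unserer Gleichung für die Beschleunigung a(t) = 3·exp(t) nehmen. Die Ableitung von der Beschleunigung ergibt den Ruck: j(t) = 3·exp(t). Aus der Gleichung für den Ruck j(t) = 3·exp(t), setzen wir t = log(3) ein und erhalten j = 9.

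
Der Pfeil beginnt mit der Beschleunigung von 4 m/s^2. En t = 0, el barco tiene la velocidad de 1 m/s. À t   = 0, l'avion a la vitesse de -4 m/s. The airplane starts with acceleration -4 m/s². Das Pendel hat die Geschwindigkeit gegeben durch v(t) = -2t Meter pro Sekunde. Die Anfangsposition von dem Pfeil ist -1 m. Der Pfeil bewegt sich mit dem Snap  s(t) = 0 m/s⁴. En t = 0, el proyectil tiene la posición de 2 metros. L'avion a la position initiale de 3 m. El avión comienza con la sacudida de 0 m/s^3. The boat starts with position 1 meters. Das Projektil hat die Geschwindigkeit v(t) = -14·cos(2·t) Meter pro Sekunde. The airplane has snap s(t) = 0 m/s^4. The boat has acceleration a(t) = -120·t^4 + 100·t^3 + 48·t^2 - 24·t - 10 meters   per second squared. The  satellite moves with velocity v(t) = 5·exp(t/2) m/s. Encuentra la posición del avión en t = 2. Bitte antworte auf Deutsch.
Wir müssen unsere Gleichung für den Snap s(t) = 0 4-mal integrieren. Durch Integration von dem Snap und Verwendung der Anfangsbedingung j(0) = 0, erhalten wir j(t) = 0. Durch Integration von dem Ruck und Verwendung der Anfangsbedingung a(0) = -4, erhalten wir a(t) = -4. Durch Integration von der Beschleunigung und Verwendung der Anfangsbedingung v(0) = -4, erhalten wir v(t) = -4·t - 4. Das Integral von der Geschwindigkeit, mit x(0) = 3, ergibt die Position: x(t) = -2·t^2 - 4·t + 3. Mit x(t) = -2·t^2 - 4·t + 3 und Einsetzen von t = 2, finden wir x = -13.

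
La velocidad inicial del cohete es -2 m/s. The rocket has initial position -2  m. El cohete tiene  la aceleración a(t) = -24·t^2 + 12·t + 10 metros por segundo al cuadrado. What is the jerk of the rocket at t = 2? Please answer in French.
Pour résoudre ceci, nous devons prendre 1 dérivée de notre équation de l'accélération a(t) = -24·t^2 + 12·t + 10. La dérivée de l'accélération donne le jerk: j(t) = 12 - 48·t. En utilisant j(t) = 12 - 48·t et en substituant t = 2, nous trouvons j = -84.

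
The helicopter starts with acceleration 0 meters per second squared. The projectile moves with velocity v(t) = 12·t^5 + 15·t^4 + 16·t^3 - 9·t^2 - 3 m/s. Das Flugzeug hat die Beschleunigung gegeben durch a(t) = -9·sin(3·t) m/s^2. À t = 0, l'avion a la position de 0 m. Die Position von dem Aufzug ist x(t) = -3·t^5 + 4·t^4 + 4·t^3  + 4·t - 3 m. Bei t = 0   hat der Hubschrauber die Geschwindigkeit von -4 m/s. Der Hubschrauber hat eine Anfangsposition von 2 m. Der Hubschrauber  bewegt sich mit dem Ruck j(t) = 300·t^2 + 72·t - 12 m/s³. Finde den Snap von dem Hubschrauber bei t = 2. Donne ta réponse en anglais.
To solve this, we need to take 1 derivative of our jerk equation j(t) = 300·t^2 + 72·t - 12. Taking d/dt of j(t), we find s(t) = 600·t + 72. We have snap s(t) = 600·t + 72. Substituting t = 2: s(2) = 1272.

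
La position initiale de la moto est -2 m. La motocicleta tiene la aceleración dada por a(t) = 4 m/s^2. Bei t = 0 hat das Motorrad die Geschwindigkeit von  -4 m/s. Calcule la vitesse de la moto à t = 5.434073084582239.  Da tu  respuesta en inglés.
We must find the antiderivative of our acceleration equation a(t) = 4 1 time. Taking ∫a(t)dt and applying v(0) = -4, we find v(t) = 4·t - 4. From the given velocity equation v(t) = 4·t - 4, we substitute t = 5.434073084582239 to get v = 17.7362923383290.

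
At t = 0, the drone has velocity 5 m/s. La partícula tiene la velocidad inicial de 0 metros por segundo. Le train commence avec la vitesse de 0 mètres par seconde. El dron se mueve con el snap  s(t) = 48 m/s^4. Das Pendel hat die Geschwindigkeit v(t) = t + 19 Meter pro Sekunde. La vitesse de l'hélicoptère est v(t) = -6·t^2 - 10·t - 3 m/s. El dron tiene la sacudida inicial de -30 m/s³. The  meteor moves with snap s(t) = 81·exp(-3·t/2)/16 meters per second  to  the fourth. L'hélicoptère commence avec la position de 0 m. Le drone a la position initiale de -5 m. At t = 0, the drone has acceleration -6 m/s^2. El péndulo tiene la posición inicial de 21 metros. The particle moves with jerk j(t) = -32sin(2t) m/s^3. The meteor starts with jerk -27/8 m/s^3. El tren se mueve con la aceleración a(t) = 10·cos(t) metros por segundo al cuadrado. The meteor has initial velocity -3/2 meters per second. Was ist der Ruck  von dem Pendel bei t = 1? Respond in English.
Starting from velocity v(t) = t + 19, we take 2 derivatives. Differentiating velocity, we get acceleration: a(t) = 1. Taking d/dt of a(t), we find j(t) = 0. From the given jerk equation j(t) = 0, we substitute t = 1 to get j = 0.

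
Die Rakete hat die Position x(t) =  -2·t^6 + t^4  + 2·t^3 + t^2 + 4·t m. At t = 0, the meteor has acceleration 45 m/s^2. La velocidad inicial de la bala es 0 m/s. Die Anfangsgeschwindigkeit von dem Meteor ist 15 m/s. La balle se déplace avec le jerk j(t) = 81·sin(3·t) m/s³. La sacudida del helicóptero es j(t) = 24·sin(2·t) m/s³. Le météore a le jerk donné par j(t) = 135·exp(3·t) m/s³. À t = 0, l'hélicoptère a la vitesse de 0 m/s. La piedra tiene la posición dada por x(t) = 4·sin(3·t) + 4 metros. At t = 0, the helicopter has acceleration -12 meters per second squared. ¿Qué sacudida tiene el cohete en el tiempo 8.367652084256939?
Partiendo de la posición x(t) = -2·t^6 + t^4 + 2·t^3 + t^2 + 4·t, tomamos 3 derivadas. Tomando d/dt de x(t), encontramos v(t) = -12·t^5 + 4·t^3 + 6·t^2 + 2·t + 4. Derivando la velocidad, obtenemos la aceleración: a(t) = -60·t^4 + 12·t^2 + 12·t + 2. La derivada de la aceleración da la sacudida: j(t) = -240·t^3 + 24·t + 12. De la ecuación de la sacudida j(t) = -240·t^3 + 24·t + 12, sustituimos t = 8.367652084256939 para obtener j = -140399.079145795.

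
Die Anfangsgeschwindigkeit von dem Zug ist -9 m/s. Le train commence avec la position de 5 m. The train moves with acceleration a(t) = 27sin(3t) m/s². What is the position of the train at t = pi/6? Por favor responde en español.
Necesitamos integrar nuestra ecuación de la aceleración a(t) = 27·sin(3·t) 2 veces. Integrando la aceleración y usando la condición inicial v(0) = -9, obtenemos v(t) = -9·cos(3·t). La antiderivada de la velocidad es la posición. Usando x(0) = 5, obtenemos x(t) = 5 - 3·sin(3·t). Usando x(t) = 5 - 3·sin(3·t) y sustituyendo t = pi/6, encontramos x = 2.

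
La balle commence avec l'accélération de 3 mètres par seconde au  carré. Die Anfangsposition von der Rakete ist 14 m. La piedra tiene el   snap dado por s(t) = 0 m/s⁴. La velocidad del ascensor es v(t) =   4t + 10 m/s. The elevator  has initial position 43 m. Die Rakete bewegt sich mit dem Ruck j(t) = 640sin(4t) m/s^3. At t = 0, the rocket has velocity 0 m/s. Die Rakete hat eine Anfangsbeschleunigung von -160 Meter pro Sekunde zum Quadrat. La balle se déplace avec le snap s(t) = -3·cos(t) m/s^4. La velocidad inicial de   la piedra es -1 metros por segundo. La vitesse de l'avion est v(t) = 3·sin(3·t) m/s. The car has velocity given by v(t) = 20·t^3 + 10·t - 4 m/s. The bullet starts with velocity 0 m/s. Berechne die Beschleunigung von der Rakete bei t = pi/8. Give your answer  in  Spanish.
Debemos encontrar la antiderivada de nuestra ecuación de la sacudida j(t) = 640·sin(4·t) 1 vez. La integral de la sacudida, con a(0) = -160, da la aceleración: a(t) = -160·cos(4·t). Tenemos la aceleración a(t) = -160·cos(4·t). Sustituyendo t = pi/8: a(pi/8) = 0.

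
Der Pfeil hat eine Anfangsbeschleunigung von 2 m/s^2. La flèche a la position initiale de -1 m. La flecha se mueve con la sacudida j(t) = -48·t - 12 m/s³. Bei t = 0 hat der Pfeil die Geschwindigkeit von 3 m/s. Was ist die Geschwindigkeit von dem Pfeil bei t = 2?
Wir müssen unsere Gleichung für den Ruck j(t) = -48·t - 12 2-mal integrieren. Mit ∫j(t)dt und Anwendung von a(0) = 2, finden wir a(t) = -24·t^2 - 12·t + 2. Mit ∫a(t)dt und Anwendung von v(0) = 3, finden wir v(t) = -8·t^3 - 6·t^2 + 2·t + 3. Aus der Gleichung für die Geschwindigkeit v(t) = -8·t^3 - 6·t^2 + 2·t + 3, setzen wir t = 2 ein und erhalten v = -81.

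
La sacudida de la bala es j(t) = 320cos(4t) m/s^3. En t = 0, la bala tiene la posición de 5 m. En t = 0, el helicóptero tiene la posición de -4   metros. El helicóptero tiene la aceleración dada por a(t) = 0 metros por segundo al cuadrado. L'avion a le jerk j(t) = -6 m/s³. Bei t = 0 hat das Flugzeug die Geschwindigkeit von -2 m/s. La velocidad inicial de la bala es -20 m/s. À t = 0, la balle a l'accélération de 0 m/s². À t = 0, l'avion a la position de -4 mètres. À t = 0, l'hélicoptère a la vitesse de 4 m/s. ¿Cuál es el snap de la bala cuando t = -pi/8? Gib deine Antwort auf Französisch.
Pour résoudre ceci, nous devons prendre 1 dérivée de notre équation du jerk j(t) = 320·cos(4·t). En dérivant le jerk, nous obtenons le snap: s(t) = -1280·sin(4·t). En utilisant s(t) = -1280·sin(4·t) et en substituant t = -pi/8, nous trouvons s = 1280.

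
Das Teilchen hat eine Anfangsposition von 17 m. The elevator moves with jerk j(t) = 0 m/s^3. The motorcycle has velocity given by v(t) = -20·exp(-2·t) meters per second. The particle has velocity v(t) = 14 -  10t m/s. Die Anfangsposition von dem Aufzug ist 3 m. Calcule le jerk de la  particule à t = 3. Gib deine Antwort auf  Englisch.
We must differentiate our velocity equation v(t) = 14 - 10·t 2 times. Differentiating velocity, we get acceleration: a(t) = -10. Taking d/dt of a(t), we find j(t) = 0. From the given jerk equation j(t) = 0, we substitute t = 3 to get j = 0.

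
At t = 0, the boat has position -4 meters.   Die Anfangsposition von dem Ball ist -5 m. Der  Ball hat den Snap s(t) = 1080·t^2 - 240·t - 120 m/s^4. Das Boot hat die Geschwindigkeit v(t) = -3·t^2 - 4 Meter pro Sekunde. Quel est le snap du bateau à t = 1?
Nous devons dériver notre équation de la vitesse v(t) = -3·t^2 - 4 3 fois. La dérivée de la vitesse donne l'accélération: a(t) = -6·t. La dérivée de l'accélération donne le jerk: j(t) = -6. La dérivée du jerk donne le snap: s(t) = 0. En utilisant s(t) = 0 et en substituant t = 1, nous trouvons s = 0.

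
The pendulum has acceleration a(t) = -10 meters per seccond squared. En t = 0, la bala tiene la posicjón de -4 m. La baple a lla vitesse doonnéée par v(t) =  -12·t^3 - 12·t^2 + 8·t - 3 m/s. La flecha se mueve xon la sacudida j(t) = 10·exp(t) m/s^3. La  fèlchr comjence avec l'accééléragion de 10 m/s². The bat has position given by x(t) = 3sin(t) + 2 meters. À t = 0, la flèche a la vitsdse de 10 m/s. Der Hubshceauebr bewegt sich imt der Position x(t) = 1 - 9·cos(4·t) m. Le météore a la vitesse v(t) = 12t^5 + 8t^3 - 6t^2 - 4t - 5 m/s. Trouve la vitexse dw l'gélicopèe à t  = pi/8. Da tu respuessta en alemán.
Wir müssen unsere Gleichung für die Position x(t) = 1 - 9·cos(4·t) 1-mal ableiten. Durch Ableiten von der Position erhalten wir die Geschwindigkeit: v(t) = 36·sin(4·t). Mit v(t) = 36·sin(4·t) und Einsetzen von t = pi/8, finden wir v = 36.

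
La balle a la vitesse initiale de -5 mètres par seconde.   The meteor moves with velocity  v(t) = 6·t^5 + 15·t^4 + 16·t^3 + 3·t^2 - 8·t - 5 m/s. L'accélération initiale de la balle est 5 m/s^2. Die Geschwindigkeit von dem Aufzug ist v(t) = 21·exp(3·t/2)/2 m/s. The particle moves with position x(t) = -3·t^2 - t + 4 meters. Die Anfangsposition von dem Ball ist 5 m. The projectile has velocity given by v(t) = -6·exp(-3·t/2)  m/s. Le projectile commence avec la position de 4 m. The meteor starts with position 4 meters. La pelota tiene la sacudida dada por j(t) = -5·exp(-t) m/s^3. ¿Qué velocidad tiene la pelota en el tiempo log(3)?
Partiendo de la sacudida j(t) = -5·exp(-t), tomamos 2 antiderivadas. Tomando ∫j(t)dt y aplicando a(0) = 5, encontramos a(t) = 5·exp(-t). La integral de la aceleración, con v(0) = -5, da la velocidad: v(t) = -5·exp(-t). Usando v(t) = -5·exp(-t) y sustituyendo t = log(3), encontramos v = -5/3.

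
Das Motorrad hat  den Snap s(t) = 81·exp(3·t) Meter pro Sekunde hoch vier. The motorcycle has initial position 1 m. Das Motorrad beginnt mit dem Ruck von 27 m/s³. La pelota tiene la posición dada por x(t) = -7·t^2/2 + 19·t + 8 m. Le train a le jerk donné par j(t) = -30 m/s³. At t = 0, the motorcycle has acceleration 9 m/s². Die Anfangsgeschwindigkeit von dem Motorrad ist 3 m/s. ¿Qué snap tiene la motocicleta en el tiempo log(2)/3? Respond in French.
Nous avons le snap s(t) = 81·exp(3·t). En substituant t = log(2)/3: s(log(2)/3) = 162.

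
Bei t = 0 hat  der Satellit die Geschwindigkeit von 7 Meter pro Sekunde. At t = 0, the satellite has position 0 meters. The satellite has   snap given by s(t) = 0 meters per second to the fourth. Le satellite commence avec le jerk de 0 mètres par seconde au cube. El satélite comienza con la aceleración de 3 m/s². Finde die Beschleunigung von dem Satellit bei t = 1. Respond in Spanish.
Debemos encontrar la antiderivada de nuestra ecuación del snap s(t) = 0 2 veces. La antiderivada del snap, con j(0) = 0, da la sacudida: j(t) = 0. Tomando ∫j(t)dt y aplicando a(0) = 3, encontramos a(t) = 3. De la ecuación de la aceleración a(t) = 3, sustituimos t = 1 para obtener a = 3.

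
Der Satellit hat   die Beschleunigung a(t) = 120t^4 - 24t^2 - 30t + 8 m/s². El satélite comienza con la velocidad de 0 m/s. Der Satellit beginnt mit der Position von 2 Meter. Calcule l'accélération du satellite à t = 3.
En utilisant a(t) = 120·t^4 - 24·t^2 - 30·t + 8 et en substituant t = 3, nous trouvons a = 9422.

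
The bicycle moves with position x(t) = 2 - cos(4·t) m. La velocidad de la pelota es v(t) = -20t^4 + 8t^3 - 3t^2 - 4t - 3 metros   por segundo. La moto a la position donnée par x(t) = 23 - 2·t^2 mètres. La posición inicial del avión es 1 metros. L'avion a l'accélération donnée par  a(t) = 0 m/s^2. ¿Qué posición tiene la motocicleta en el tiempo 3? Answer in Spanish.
Tenemos la posición x(t) = 23 - 2·t^2. Sustituyendo t = 3: x(3) = 5.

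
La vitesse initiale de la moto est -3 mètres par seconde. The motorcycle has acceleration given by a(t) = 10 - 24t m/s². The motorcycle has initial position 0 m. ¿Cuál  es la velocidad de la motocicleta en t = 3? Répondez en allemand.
Wir müssen die Stammfunktion unserer Gleichung für die Beschleunigung a(t) = 10 - 24·t 1-mal finden. Durch Integration von der Beschleunigung und Verwendung der Anfangsbedingung v(0) = -3, erhalten wir v(t) = -12·t^2 + 10·t - 3. Aus der Gleichung für die Geschwindigkeit v(t) = -12·t^2 + 10·t - 3, setzen wir t = 3 ein und erhalten v = -81.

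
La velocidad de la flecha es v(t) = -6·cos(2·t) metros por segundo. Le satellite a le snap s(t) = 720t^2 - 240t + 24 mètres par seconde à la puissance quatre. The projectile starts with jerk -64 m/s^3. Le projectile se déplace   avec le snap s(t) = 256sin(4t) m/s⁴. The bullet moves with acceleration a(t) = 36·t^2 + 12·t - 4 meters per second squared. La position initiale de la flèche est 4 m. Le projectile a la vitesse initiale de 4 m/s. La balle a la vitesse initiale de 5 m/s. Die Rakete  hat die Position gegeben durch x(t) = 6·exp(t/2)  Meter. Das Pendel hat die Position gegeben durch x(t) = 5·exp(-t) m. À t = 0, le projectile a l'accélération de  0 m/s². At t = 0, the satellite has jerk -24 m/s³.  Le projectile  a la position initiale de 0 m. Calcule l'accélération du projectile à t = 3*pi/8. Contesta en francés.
Nous devons intégrer notre équation du snap s(t) = 256·sin(4·t) 2 fois. La primitive du snap est le jerk. En utilisant j(0) = -64, nous obtenons j(t) = -64·cos(4·t). La primitive du jerk est l'accélération. En utilisant a(0) = 0, nous obtenons a(t) = -16·sin(4·t). En utilisant a(t) = -16·sin(4·t) et en substituant t = 3*pi/8, nous trouvons a = 16.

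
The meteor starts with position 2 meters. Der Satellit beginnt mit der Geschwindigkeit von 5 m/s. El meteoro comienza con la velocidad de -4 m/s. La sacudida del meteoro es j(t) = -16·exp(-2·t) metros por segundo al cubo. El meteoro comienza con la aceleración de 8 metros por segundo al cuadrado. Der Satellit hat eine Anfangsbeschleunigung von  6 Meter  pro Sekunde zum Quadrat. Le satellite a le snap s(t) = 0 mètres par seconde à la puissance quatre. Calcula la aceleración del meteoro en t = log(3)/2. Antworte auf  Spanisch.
Para resolver esto, necesitamos tomar 1 integral de nuestra ecuación de la sacudida j(t) = -16·exp(-2·t). La integral de la sacudida es la aceleración. Usando a(0) = 8, obtenemos a(t) = 8·exp(-2·t). Usando a(t) = 8·exp(-2·t) y sustituyendo t = log(3)/2, encontramos a = 8/3.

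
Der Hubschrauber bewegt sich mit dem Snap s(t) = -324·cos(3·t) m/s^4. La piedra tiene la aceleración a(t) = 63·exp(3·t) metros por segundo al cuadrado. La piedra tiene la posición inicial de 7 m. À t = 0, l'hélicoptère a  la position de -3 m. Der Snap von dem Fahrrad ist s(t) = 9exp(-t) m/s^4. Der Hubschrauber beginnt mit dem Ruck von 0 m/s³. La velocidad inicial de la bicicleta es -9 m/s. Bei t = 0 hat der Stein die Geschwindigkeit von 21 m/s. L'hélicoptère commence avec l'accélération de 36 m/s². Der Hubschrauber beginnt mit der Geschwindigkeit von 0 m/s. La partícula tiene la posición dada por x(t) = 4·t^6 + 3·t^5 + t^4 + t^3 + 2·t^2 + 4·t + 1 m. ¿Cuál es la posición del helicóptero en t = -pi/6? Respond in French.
Pour résoudre ceci, nous devons prendre 4 intégrales de notre équation du snap s(t) = -324·cos(3·t). La primitive du snap, avec j(0) = 0, donne le jerk: j(t) = -108·sin(3·t). L'intégrale du jerk est l'accélération. En utilisant a(0) = 36, nous obtenons a(t) = 36·cos(3·t). En intégrant l'accélération et en utilisant la condition initiale v(0) = 0, nous obtenons v(t) = 12·sin(3·t). En prenant ∫v(t)dt et en appliquant x(0) = -3, nous trouvons x(t) = 1 - 4·cos(3·t). De l'équation de la position x(t) = 1 - 4·cos(3·t), nous substituons t = -pi/6 pour obtenir x = 1.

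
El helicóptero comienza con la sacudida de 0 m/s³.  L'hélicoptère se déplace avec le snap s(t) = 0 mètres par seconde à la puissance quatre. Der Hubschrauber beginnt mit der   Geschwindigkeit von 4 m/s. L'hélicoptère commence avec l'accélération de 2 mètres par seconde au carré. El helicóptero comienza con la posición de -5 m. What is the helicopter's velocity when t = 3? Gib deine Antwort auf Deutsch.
Wir müssen das Integral unserer Gleichung für den Snap s(t) = 0 3-mal finden. Mit ∫s(t)dt und Anwendung von j(0) = 0, finden wir j(t) = 0. Das Integral von dem Ruck ist die Beschleunigung. Mit a(0) = 2 erhalten wir a(t) = 2. Mit ∫a(t)dt und Anwendung von v(0) = 4, finden wir v(t) = 2·t + 4. Aus der Gleichung für die Geschwindigkeit v(t) = 2·t + 4, setzen wir t = 3 ein und erhalten v = 10.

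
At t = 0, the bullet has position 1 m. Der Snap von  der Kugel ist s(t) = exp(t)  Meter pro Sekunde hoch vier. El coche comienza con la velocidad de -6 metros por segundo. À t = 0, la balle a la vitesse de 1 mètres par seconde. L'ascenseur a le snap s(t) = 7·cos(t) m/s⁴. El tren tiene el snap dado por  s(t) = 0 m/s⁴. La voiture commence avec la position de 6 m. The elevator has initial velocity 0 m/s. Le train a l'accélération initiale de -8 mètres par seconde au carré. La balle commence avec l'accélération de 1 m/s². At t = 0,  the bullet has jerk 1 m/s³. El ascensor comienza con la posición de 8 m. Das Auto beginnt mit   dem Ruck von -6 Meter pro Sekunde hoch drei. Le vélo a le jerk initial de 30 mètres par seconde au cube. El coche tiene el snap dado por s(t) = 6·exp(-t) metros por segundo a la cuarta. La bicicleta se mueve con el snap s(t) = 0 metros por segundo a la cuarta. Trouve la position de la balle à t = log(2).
Nous devons intégrer notre équation du snap s(t) = exp(t) 4 fois. En intégrant le snap et en utilisant la condition initiale j(0) = 1, nous obtenons j(t) = exp(t). La primitive du jerk est l'accélération. En utilisant a(0) = 1, nous obtenons a(t) = exp(t). En intégrant l'accélération et en utilisant la condition initiale v(0) = 1, nous obtenons v(t) = exp(t). En prenant ∫v(t)dt et en appliquant x(0) = 1, nous trouvons x(t) = exp(t). Nous avons la position x(t) = exp(t). En substituant t = log(2): x(log(2)) = 2.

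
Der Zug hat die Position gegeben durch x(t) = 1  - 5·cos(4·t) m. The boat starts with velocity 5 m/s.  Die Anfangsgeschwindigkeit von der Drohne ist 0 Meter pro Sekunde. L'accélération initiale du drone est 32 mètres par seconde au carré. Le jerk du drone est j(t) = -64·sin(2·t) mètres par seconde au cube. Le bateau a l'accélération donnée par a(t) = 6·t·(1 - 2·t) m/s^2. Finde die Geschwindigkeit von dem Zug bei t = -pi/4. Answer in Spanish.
Partiendo de la posición x(t) = 1 - 5·cos(4·t), tomamos 1 derivada. Tomando d/dt de x(t), encontramos v(t) = 20·sin(4·t). De la ecuación de la velocidad v(t) = 20·sin(4·t), sustituimos t = -pi/4 para obtener v = 0.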